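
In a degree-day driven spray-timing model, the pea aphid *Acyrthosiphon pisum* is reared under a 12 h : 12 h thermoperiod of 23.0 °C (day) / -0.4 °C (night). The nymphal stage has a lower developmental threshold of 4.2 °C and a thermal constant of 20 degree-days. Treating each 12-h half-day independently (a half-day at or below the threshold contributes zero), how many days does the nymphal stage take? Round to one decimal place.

Day half: max(0, 23.0 − 4.2) × 0.5 = 18.8 × 0.5 = 9.40 DD.
Night half: max(0, -0.4 − 4.2) × 0.5 = 0.0 × 0.5 = 0.00 DD.
Per 24 h: 9.40 DD/day.
Duration = 20 / 9.40 = 2.128 ≈ 2.1 days.

2.1 days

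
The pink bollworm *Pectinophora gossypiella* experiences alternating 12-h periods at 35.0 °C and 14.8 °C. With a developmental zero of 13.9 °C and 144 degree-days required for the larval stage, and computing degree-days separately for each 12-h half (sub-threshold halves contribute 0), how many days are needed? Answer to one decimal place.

Day half: max(0, 35.0 − 13.9) × 0.5 = 21.1 × 0.5 = 10.55 DD.
Night half: max(0, 14.8 − 13.9) × 0.5 = 0.9 × 0.5 = 0.45 DD.
Per 24 h: 11.00 DD/day.
Duration = 144 / 11.00 = 13.091 ≈ 13.1 days.

13.1 days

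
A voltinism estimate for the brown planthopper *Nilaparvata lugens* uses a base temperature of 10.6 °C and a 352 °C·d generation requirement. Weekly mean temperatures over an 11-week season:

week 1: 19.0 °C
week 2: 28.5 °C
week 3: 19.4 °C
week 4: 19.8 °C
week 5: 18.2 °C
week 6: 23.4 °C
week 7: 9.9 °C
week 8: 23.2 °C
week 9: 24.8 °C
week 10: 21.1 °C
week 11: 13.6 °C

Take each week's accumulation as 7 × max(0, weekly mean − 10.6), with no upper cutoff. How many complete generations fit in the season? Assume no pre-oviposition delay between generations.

2 generations

Weekly DD (7 × max(0, T̄ − 10.6)): 58.8, 125.3, 61.6, 64.4, 53.2, 89.6, 0.0, 88.2, 99.4, 73.5, 21.0.
Season total = 735.0 DD.
Complete generations = ⌊735.0 / 352⌋ = 2.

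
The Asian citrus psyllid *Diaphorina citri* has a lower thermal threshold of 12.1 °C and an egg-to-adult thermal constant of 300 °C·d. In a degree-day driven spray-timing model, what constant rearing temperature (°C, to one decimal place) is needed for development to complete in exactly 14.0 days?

Required daily accumulation = 300 / 14.0 = 21.429 DD/day.
T = T_base + 21.429 = 12.1 + 21.429 = 33.529 ≈ 33.5 °C.

33.5 °C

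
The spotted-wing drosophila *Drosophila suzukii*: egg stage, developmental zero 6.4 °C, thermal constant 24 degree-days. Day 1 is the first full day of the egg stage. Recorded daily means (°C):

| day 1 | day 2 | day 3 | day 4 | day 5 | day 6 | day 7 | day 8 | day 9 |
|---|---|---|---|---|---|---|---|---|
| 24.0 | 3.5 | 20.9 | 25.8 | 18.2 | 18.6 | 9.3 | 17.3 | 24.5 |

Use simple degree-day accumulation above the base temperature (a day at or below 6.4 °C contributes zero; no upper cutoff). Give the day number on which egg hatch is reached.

Daily DD above 6.4 °C: 17.6, 0.0, 14.5, 19.4, 11.8, 12.2, 2.9, 10.9, 18.1.
Cumulative: 17.6, 17.6, 32.1, 51.5, 63.3, 75.5, 78.4, 89.3, 107.4.
The total first reaches 24 DD on day 3.

day 3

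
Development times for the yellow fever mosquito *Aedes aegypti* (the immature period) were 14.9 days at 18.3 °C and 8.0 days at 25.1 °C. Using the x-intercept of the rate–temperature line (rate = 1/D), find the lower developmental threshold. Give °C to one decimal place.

Equal thermal constants: D₁(T₁ − T_b) = D₂(T₂ − T_b).
14.9·(18.3 − T_b) = 8.0·(25.1 − T_b)
T_b = (14.9·18.3 − 8.0·25.1) / (14.9 − 8.0) = 71.87 / 6.9 = 10.416 °C ≈ 10.4 °C.

10.4 °C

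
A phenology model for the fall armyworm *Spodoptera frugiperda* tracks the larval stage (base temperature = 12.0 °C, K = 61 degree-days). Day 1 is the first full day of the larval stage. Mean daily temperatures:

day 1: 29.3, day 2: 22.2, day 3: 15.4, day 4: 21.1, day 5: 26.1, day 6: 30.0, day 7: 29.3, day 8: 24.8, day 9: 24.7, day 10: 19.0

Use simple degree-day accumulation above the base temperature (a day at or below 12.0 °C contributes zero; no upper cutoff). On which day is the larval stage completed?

Daily DD above 12.0 °C: 17.3, 10.2, 3.4, 9.1, 14.1, 18.0, 17.3, 12.8, 12.7, 7.0.
Cumulative: 17.3, 27.5, 30.9, 40.0, 54.1, 72.1, 89.4, 102.2, 114.9, 121.9.
The total first reaches 61 DD on day 6.

day 6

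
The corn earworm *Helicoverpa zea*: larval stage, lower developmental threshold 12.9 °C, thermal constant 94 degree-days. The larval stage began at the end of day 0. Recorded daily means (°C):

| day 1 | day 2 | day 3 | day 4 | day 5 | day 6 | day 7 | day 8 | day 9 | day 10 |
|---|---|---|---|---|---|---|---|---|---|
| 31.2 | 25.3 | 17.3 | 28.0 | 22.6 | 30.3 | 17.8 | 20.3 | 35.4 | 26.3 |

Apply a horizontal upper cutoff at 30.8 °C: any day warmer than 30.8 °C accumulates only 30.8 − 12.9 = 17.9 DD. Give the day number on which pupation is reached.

Daily DD above 12.9 °C (capped at 17.9): 17.9, 12.4, 4.4, 15.1, 9.7, 17.4, 4.9, 7.4, 17.9, 13.4.
Cumulative: 17.9, 30.3, 34.7, 49.8, 59.5, 76.9, 81.8, 89.2, 107.1, 120.5.
The total first reaches 94 DD on day 9.

day 9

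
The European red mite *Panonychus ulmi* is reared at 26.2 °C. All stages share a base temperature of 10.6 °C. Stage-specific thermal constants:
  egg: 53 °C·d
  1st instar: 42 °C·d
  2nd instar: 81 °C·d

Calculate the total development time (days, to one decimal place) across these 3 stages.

11.3 days

Daily accumulation at 26.2 °C = 26.2 − 10.6 = 15.6 DD/day.
Total K = 53 + 42 + 81 = 176 DD.
Total duration = 176 / 15.6 = 11.282 ≈ 11.3 days.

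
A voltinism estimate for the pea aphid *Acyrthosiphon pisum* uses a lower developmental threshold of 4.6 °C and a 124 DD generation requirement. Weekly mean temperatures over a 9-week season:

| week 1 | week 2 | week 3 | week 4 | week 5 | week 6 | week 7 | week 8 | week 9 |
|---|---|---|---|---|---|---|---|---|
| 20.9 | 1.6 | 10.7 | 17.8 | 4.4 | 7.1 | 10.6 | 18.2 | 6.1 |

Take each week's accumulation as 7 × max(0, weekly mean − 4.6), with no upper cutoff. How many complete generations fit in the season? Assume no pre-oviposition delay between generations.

3 generations

Weekly DD (7 × max(0, T̄ − 4.6)): 114.1, 0.0, 42.7, 92.4, 0.0, 17.5, 42.0, 95.2, 10.5.
Season total = 414.4 DD.
Complete generations = ⌊414.4 / 124⌋ = 3.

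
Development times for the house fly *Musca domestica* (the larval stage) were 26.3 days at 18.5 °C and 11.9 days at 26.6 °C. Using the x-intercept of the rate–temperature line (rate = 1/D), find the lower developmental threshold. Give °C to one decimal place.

11.8 °C

Equal thermal constants: D₁(T₁ − T_b) = D₂(T₂ − T_b).
26.3·(18.5 − T_b) = 11.9·(26.6 − T_b)
T_b = (26.3·18.5 − 11.9·26.6) / (26.3 − 11.9) = 170.01 / 14.4 = 11.806 °C ≈ 11.8 °C.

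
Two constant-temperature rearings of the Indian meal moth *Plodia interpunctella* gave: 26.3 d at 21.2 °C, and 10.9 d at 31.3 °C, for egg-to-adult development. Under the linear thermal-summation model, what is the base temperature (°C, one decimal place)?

14.1 °C

Linear rate model ⇒ the product D·(T − T_b) is constant across temperatures.
26.3·(21.2 − T_b) = 10.9·(31.3 − T_b)
T_b = (26.3·21.2 − 10.9·31.3) / (26.3 − 10.9) = 216.39 / 15.4 = 14.051 °C ≈ 14.1 °C.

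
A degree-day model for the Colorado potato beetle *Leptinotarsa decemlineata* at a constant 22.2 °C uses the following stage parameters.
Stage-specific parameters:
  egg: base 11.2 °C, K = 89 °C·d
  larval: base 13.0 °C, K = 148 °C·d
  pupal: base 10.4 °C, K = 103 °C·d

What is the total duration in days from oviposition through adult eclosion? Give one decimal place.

32.9 days

egg: 89 / (22.2 − 11.2) = 89 / 11.0 = 8.091 d.
larval: 148 / (22.2 − 13.0) = 148 / 9.2 = 16.087 d.
pupal: 103 / (22.2 − 10.4) = 103 / 11.8 = 8.729 d.
Sum = 32.907 ≈ 32.9 days.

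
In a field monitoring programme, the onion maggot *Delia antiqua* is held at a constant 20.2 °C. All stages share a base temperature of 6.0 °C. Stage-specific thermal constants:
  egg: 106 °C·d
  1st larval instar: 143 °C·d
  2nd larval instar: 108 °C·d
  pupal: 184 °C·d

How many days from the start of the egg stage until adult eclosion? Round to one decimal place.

Daily accumulation at 20.2 °C = 20.2 − 6.0 = 14.2 DD/day.
Total K = 106 + 143 + 108 + 184 = 541 DD.
Total duration = 541 / 14.2 = 38.099 ≈ 38.1 days.

38.1 days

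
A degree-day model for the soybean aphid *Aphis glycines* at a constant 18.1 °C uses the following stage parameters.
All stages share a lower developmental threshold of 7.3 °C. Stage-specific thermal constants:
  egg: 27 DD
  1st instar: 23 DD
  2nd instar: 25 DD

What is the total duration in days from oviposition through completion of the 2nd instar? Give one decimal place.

6.9 days

Daily accumulation at 18.1 °C = 18.1 − 7.3 = 10.8 DD/day.
Total K = 27 + 23 + 25 = 75 DD.
Total duration = 75 / 10.8 = 6.944 ≈ 6.9 days.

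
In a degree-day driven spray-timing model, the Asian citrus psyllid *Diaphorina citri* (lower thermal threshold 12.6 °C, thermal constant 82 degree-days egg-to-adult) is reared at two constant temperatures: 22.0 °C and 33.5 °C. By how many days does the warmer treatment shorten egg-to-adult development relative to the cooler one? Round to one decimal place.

At 22.0 °C: 82 / (22.0 − 12.6) = 82 / 9.4 = 8.723 d.
At 33.5 °C: 82 / (33.5 − 12.6) = 82 / 20.9 = 3.923 d.
Difference = |8.723 − 3.923| = 4.800 ≈ 4.8 days.

4.8 days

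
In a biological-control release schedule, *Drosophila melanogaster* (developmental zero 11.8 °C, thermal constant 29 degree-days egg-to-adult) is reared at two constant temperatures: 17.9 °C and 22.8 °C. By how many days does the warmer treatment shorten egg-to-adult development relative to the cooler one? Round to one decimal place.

2.1 days

At 17.9 °C: 29 / (17.9 − 11.8) = 29 / 6.1 = 4.754 d.
At 22.8 °C: 29 / (22.8 − 11.8) = 29 / 11.0 = 2.636 d.
Difference = |4.754 − 2.636| = 2.118 ≈ 2.1 days.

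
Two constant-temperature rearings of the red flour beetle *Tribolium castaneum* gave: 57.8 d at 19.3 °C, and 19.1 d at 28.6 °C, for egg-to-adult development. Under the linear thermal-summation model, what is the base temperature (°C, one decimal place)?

14.7 °C

Under the model K = D·(T − T_b), so D₁·(T₁ − T_b) = D₂·(T₂ − T_b).
57.8·(19.3 − T_b) = 19.1·(28.6 − T_b)
T_b = (57.8·19.3 − 19.1·28.6) / (57.8 − 19.1) = 569.28 / 38.7 = 14.710 °C ≈ 14.7 °C.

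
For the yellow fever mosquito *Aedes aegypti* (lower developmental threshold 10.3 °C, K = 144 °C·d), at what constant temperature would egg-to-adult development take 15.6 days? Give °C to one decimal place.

19.5 °C

Required daily accumulation = 144 / 15.6 = 9.231 DD/day.
T = T_base + 9.231 = 10.3 + 9.231 = 19.531 ≈ 19.5 °C.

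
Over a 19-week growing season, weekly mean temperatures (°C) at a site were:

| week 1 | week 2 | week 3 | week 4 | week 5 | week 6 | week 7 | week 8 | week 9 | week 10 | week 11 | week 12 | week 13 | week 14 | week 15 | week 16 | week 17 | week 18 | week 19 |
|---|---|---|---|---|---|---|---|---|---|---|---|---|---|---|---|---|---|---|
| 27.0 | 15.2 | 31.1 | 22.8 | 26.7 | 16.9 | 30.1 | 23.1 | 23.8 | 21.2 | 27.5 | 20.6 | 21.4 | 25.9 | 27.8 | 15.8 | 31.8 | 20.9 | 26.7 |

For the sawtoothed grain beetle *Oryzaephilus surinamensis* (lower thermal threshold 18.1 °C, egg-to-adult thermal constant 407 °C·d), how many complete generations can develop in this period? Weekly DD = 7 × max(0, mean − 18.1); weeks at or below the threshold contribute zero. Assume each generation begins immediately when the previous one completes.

2 generations

Weekly DD (7 × max(0, T̄ − 18.1)): 62.3, 0.0, 91.0, 32.9, 60.2, 0.0, 84.0, 35.0, 39.9, 21.7, 65.8, 17.5, 23.1, 54.6, 67.9, 0.0, 95.9, 19.6, 60.2.
Season total = 831.6 DD.
Complete generations = ⌊831.6 / 407⌋ = 2.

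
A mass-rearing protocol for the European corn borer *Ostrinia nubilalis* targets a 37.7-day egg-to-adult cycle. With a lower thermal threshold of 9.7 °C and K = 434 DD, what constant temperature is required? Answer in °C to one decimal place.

21.2 °C

Required daily accumulation = 434 / 37.7 = 11.512 DD/day.
T = T_base + 11.512 = 9.7 + 11.512 = 21.212 ≈ 21.2 °C.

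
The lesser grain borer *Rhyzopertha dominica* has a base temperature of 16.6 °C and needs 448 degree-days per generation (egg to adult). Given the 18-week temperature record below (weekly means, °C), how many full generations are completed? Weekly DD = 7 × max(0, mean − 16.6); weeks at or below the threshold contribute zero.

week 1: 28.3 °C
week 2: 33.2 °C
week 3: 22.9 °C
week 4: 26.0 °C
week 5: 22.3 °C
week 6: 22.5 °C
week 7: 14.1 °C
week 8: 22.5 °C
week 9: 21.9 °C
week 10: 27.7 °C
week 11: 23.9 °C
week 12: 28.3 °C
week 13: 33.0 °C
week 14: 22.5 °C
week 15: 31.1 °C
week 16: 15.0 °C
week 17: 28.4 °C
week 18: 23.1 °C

Weekly DD (7 × max(0, T̄ − 16.6)): 81.9, 116.2, 44.1, 65.8, 39.9, 41.3, 0.0, 41.3, 37.1, 77.7, 51.1, 81.9, 114.8, 41.3, 101.5, 0.0, 82.6, 45.5.
Season total = 1064.0 DD.
Complete generations = ⌊1064.0 / 448⌋ = 2.

2 generations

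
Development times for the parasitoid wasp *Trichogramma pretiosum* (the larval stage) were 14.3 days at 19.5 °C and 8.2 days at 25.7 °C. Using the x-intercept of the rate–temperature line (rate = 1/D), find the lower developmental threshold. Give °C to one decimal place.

Equal thermal constants: D₁(T₁ − T_b) = D₂(T₂ − T_b).
14.3·(19.5 − T_b) = 8.2·(25.7 − T_b)
T_b = (14.3·19.5 − 8.2·25.7) / (14.3 − 8.2) = 68.11 / 6.1 = 11.166 °C ≈ 11.2 °C.

11.2 °C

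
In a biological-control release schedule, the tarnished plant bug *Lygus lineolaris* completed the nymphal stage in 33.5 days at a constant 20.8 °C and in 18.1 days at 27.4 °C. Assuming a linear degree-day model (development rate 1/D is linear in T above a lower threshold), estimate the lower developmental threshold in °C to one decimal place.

Under the model K = D·(T − T_b), so D₁·(T₁ − T_b) = D₂·(T₂ − T_b).
33.5·(20.8 − T_b) = 18.1·(27.4 − T_b)
T_b = (33.5·20.8 − 18.1·27.4) / (33.5 − 18.1) = 200.86 / 15.4 = 13.043 °C ≈ 13.0 °C.

13.0 °C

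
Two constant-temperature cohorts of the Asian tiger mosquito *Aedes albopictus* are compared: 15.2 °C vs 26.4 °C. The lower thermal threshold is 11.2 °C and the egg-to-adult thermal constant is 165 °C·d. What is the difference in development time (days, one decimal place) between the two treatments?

30.4 days

At 15.2 °C: 165 / (15.2 − 11.2) = 165 / 4.0 = 41.250 d.
At 26.4 °C: 165 / (26.4 − 11.2) = 165 / 15.2 = 10.855 d.
Difference = |41.250 − 10.855| = 30.395 ≈ 30.4 days.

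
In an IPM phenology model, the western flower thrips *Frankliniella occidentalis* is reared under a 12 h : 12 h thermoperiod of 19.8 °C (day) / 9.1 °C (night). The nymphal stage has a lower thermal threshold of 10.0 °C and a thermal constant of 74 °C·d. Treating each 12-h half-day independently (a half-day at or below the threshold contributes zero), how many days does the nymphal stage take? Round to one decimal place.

15.1 days

Day half: max(0, 19.8 − 10.0) × 0.5 = 9.8 × 0.5 = 4.90 DD.
Night half: max(0, 9.1 − 10.0) × 0.5 = 0.0 × 0.5 = 0.00 DD.
Per 24 h: 4.90 DD/day.
Duration = 74 / 4.90 = 15.102 ≈ 15.1 days.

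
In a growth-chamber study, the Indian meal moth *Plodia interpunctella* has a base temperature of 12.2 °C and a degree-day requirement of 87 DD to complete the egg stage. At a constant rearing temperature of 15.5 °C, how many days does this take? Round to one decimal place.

26.4 days

Daily accumulation = 15.5 − 12.2 = 3.3 DD/day.
Duration = 87 / 3.3 = 26.364 ≈ 26.4 days.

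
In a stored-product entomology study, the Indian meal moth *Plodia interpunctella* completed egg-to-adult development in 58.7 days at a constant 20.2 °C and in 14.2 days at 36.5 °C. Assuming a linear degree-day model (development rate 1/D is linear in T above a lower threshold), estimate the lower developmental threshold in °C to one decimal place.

15.0 °C

Under the model K = D·(T − T_b), so D₁·(T₁ − T_b) = D₂·(T₂ − T_b).
58.7·(20.2 − T_b) = 14.2·(36.5 − T_b)
T_b = (58.7·20.2 − 14.2·36.5) / (58.7 − 14.2) = 667.44 / 44.5 = 14.999 °C ≈ 15.0 °C.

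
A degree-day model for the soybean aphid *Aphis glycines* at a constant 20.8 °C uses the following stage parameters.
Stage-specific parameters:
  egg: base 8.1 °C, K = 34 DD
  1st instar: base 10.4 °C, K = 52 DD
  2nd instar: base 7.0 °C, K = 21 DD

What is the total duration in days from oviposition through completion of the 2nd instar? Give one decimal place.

9.2 days

egg: 34 / (20.8 − 8.1) = 34 / 12.7 = 2.677 d.
1st instar: 52 / (20.8 − 10.4) = 52 / 10.4 = 5.000 d.
2nd instar: 21 / (20.8 − 7.0) = 21 / 13.8 = 1.522 d.
Sum = 9.199 ≈ 9.2 days.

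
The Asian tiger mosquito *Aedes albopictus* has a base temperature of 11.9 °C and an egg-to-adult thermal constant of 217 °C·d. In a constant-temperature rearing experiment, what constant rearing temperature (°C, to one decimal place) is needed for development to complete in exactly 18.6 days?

23.6 °C

Required daily accumulation = 217 / 18.6 = 11.667 DD/day.
T = T_base + 11.667 = 11.9 + 11.667 = 23.567 ≈ 23.6 °C.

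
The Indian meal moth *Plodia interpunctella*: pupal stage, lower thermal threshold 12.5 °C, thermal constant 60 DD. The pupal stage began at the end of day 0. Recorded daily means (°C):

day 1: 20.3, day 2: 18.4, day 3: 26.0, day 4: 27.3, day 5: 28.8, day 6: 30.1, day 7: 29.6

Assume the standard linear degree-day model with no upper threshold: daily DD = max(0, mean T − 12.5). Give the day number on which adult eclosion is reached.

Daily DD above 12.5 °C: 7.8, 5.9, 13.5, 14.8, 16.3, 17.6, 17.1.
Cumulative: 7.8, 13.7, 27.2, 42.0, 58.3, 75.9, 93.0.
The total first reaches 60 DD on day 6.

day 6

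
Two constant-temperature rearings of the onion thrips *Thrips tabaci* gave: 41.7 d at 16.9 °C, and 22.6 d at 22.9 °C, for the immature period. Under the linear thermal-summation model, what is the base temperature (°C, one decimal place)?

9.8 °C

Equal thermal constants: D₁(T₁ − T_b) = D₂(T₂ − T_b).
41.7·(16.9 − T_b) = 22.6·(22.9 − T_b)
T_b = (41.7·16.9 − 22.6·22.9) / (41.7 − 22.6) = 187.19 / 19.1 = 9.801 °C ≈ 9.8 °C.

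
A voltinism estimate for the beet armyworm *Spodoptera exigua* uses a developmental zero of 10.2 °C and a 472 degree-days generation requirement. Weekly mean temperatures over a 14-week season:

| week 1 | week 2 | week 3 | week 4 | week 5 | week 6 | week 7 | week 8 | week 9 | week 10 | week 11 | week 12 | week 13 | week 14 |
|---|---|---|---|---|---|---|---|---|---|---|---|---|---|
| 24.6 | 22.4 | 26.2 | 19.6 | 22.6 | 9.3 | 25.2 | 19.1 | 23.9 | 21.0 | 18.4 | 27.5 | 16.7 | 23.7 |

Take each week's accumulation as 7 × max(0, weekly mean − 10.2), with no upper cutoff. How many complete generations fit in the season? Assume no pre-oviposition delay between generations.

Weekly DD (7 × max(0, T̄ − 10.2)): 100.8, 85.4, 112.0, 65.8, 86.8, 0.0, 105.0, 62.3, 95.9, 75.6, 57.4, 121.1, 45.5, 94.5.
Season total = 1108.1 DD.
Complete generations = ⌊1108.1 / 472⌋ = 2.

2 generations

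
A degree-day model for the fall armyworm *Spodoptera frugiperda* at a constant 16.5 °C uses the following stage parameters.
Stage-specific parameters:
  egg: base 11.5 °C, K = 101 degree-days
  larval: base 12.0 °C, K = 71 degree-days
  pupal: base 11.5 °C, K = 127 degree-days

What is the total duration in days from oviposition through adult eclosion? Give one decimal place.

egg: 101 / (16.5 − 11.5) = 101 / 5.0 = 20.200 d.
larval: 71 / (16.5 − 12.0) = 71 / 4.5 = 15.778 d.
pupal: 127 / (16.5 − 11.5) = 127 / 5.0 = 25.400 d.
Sum = 61.378 ≈ 61.4 days.

61.4 days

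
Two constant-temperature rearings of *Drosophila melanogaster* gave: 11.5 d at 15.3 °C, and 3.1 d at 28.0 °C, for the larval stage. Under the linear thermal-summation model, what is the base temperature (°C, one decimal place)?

Linear rate model ⇒ the product D·(T − T_b) is constant across temperatures.
11.5·(15.3 − T_b) = 3.1·(28.0 − T_b)
T_b = (11.5·15.3 − 3.1·28.0) / (11.5 − 3.1) = 89.15 / 8.4 = 10.613 °C ≈ 10.6 °C.

10.6 °C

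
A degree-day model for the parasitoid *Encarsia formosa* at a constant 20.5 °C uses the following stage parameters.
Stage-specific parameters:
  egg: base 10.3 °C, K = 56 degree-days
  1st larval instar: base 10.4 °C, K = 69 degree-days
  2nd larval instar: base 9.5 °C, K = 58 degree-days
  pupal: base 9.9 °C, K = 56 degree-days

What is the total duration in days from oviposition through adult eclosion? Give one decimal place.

egg: 56 / (20.5 − 10.3) = 56 / 10.2 = 5.490 d.
1st larval instar: 69 / (20.5 − 10.4) = 69 / 10.1 = 6.832 d.
2nd larval instar: 58 / (20.5 − 9.5) = 58 / 11.0 = 5.273 d.
pupal: 56 / (20.5 − 9.9) = 56 / 10.6 = 5.283 d.
Sum = 22.878 ≈ 22.9 days.

22.9 days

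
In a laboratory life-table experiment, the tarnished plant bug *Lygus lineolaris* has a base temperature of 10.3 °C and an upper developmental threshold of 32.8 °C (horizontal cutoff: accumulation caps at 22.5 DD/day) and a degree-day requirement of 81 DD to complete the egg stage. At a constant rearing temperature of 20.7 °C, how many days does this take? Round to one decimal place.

7.8 days

Daily accumulation = 20.7 − 10.3 = 10.4 DD/day.
Duration = 81 / 10.4 = 7.788 ≈ 7.8 days.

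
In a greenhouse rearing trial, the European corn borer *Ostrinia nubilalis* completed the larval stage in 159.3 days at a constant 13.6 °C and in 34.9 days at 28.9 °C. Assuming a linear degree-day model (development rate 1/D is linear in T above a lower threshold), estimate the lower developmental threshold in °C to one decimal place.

9.3 °C

Equal thermal constants: D₁(T₁ − T_b) = D₂(T₂ − T_b).
159.3·(13.6 − T_b) = 34.9·(28.9 − T_b)
T_b = (159.3·13.6 − 34.9·28.9) / (159.3 − 34.9) = 1157.87 / 124.4 = 9.308 °C ≈ 9.3 °C.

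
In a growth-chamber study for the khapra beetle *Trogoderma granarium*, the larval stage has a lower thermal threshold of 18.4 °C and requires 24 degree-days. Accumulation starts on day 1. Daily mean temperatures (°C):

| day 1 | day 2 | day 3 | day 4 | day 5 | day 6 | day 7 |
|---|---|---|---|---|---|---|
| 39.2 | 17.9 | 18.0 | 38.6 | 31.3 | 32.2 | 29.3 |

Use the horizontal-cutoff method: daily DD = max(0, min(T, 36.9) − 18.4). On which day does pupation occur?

Daily DD above 18.4 °C (capped at 18.5): 18.5, 0.0, 0.0, 18.5, 12.9, 13.8, 10.9.
Cumulative: 18.5, 18.5, 18.5, 37.0, 49.9, 63.7, 74.6.
The total first reaches 24 DD on day 4.

day 4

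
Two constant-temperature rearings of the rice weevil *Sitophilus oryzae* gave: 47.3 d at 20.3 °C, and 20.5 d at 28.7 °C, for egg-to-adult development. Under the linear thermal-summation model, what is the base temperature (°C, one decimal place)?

Equal thermal constants: D₁(T₁ − T_b) = D₂(T₂ − T_b).
47.3·(20.3 − T_b) = 20.5·(28.7 − T_b)
T_b = (47.3·20.3 − 20.5·28.7) / (47.3 − 20.5) = 371.84 / 26.8 = 13.875 °C ≈ 13.9 °C.

13.9 °C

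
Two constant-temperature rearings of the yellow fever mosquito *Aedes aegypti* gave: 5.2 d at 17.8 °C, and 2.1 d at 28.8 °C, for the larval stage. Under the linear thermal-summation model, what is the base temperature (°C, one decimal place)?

Linear rate model ⇒ the product D·(T − T_b) is constant across temperatures.
5.2·(17.8 − T_b) = 2.1·(28.8 − T_b)
T_b = (5.2·17.8 − 2.1·28.8) / (5.2 − 2.1) = 32.08 / 3.1 = 10.348 °C ≈ 10.3 °C.

10.3 °C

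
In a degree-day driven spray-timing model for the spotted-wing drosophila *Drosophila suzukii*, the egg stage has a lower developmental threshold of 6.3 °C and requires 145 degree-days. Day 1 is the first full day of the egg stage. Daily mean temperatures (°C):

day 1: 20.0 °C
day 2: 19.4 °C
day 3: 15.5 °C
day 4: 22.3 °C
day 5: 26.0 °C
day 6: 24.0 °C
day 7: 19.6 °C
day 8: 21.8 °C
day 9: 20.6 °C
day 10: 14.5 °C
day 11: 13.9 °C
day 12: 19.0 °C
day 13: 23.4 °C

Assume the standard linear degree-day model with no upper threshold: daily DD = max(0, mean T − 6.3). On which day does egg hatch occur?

day 11

Daily DD above 6.3 °C: 13.7, 13.1, 9.2, 16.0, 19.7, 17.7, 13.3, 15.5, 14.3, 8.2, 7.6, 12.7, 17.1.
Cumulative: 13.7, 26.8, 36.0, 52.0, 71.7, 89.4, 102.7, 118.2, 132.5, 140.7, 148.3, 161.0, 178.1.
The total first reaches 145 DD on day 11.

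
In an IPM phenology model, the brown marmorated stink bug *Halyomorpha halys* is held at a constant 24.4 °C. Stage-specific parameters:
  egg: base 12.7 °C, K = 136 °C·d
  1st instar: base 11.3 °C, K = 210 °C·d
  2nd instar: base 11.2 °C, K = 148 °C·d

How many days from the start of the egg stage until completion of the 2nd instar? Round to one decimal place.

egg: 136 / (24.4 − 12.7) = 136 / 11.7 = 11.624 d.
1st instar: 210 / (24.4 − 11.3) = 210 / 13.1 = 16.031 d.
2nd instar: 148 / (24.4 − 11.2) = 148 / 13.2 = 11.212 d.
Sum = 38.867 ≈ 38.9 days.

38.9 days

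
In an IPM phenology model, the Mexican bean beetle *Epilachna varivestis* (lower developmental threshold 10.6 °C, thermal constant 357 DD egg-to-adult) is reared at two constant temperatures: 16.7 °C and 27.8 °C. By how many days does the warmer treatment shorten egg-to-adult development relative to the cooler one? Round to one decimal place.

37.8 days

At 16.7 °C: 357 / (16.7 − 10.6) = 357 / 6.1 = 58.525 d.
At 27.8 °C: 357 / (27.8 − 10.6) = 357 / 17.2 = 20.756 d.
Difference = |58.525 − 20.756| = 37.769 ≈ 37.8 days.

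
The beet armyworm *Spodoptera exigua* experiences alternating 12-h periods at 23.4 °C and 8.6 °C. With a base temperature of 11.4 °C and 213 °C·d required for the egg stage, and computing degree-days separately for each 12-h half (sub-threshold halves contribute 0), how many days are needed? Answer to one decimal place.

35.5 days

Day half: max(0, 23.4 − 11.4) × 0.5 = 12.0 × 0.5 = 6.00 DD.
Night half: max(0, 8.6 − 11.4) × 0.5 = 0.0 × 0.5 = 0.00 DD.
Per 24 h: 6.00 DD/day.
Duration = 213 / 6.00 = 35.500 ≈ 35.5 days.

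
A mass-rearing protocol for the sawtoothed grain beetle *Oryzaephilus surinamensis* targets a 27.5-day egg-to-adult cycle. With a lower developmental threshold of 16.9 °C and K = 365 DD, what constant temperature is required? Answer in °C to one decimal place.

30.2 °C

Required daily accumulation = 365 / 27.5 = 13.273 DD/day.
T = T_base + 13.273 = 16.9 + 13.273 = 30.173 ≈ 30.2 °C.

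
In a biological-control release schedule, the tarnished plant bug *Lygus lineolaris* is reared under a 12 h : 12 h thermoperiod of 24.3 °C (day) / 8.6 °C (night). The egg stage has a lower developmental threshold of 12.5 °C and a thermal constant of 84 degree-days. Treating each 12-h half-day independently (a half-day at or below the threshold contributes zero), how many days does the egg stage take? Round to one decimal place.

Day half: max(0, 24.3 − 12.5) × 0.5 = 11.8 × 0.5 = 5.90 DD.
Night half: max(0, 8.6 − 12.5) × 0.5 = 0.0 × 0.5 = 0.00 DD.
Per 24 h: 5.90 DD/day.
Duration = 84 / 5.90 = 14.237 ≈ 14.2 days.

14.2 days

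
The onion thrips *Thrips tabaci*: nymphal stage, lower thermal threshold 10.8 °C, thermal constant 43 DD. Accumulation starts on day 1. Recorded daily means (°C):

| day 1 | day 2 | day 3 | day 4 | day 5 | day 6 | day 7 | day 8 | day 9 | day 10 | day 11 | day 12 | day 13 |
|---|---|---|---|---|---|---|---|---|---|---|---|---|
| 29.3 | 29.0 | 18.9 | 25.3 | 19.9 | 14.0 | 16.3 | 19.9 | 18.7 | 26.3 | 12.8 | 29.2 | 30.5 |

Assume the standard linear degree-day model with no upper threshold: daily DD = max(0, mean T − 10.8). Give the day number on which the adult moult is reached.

Daily DD above 10.8 °C: 18.5, 18.2, 8.1, 14.5, 9.1, 3.2, 5.5, 9.1, 7.9, 15.5, 2.0, 18.4, 19.7.
Cumulative: 18.5, 36.7, 44.8, 59.3, 68.4, 71.6, 77.1, 86.2, 94.1, 109.6, 111.6, 130.0, 149.7.
The total first reaches 43 DD on day 3.

day 3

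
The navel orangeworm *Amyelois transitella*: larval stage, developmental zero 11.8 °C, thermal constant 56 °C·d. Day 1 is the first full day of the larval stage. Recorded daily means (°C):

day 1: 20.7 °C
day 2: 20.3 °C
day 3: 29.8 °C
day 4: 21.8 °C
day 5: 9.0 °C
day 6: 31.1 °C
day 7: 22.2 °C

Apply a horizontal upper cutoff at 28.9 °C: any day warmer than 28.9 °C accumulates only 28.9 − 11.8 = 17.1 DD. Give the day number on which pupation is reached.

Daily DD above 11.8 °C (capped at 17.1): 8.9, 8.5, 17.1, 10.0, 0.0, 17.1, 10.4.
Cumulative: 8.9, 17.4, 34.5, 44.5, 44.5, 61.6, 72.0.
The total first reaches 56 DD on day 6.

day 6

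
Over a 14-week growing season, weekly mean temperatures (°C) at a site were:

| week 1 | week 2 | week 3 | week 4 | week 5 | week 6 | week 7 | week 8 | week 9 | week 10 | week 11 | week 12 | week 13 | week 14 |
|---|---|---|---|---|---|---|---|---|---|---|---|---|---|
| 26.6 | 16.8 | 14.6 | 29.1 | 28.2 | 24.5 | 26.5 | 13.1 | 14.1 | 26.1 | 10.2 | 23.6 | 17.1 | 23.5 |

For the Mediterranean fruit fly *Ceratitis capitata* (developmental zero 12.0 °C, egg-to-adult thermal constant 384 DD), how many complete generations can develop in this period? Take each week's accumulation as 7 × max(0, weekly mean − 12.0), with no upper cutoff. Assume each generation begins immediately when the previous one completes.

Weekly DD (7 × max(0, T̄ − 12.0)): 102.2, 33.6, 18.2, 119.7, 113.4, 87.5, 101.5, 7.7, 14.7, 98.7, 0.0, 81.2, 35.7, 80.5.
Season total = 894.6 DD.
Complete generations = ⌊894.6 / 384⌋ = 2.

2 generations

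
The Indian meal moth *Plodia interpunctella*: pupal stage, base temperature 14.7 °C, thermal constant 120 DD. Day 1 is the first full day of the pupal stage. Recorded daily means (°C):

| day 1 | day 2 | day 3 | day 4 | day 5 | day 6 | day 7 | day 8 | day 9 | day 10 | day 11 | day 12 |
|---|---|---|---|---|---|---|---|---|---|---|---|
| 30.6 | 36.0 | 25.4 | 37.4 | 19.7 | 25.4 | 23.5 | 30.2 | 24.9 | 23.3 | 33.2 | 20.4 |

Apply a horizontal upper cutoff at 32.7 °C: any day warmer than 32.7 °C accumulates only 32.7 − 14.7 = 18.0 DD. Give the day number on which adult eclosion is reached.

Daily DD above 14.7 °C (capped at 18.0): 15.9, 18.0, 10.7, 18.0, 5.0, 10.7, 8.8, 15.5, 10.2, 8.6, 18.0, 5.7.
Cumulative: 15.9, 33.9, 44.6, 62.6, 67.6, 78.3, 87.1, 102.6, 112.8, 121.4, 139.4, 145.1.
The total first reaches 120 DD on day 10.

day 10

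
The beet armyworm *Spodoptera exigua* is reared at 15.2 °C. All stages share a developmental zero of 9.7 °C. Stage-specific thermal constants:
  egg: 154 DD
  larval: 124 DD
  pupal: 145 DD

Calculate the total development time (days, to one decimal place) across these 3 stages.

Daily accumulation at 15.2 °C = 15.2 − 9.7 = 5.5 DD/day.
Total K = 154 + 124 + 145 = 423 DD.
Total duration = 423 / 5.5 = 76.909 ≈ 76.9 days.

76.9 days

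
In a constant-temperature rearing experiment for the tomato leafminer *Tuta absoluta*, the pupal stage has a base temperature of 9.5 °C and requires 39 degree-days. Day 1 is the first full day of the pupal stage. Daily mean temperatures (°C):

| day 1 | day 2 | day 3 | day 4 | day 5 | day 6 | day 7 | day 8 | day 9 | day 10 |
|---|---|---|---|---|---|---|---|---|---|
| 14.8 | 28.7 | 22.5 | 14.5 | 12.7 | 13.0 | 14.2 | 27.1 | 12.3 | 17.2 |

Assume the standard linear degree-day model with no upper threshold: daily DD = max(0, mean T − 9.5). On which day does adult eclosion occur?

Daily DD above 9.5 °C: 5.3, 19.2, 13.0, 5.0, 3.2, 3.5, 4.7, 17.6, 2.8, 7.7.
Cumulative: 5.3, 24.5, 37.5, 42.5, 45.7, 49.2, 53.9, 71.5, 74.3, 82.0.
The total first reaches 39 DD on day 4.

day 4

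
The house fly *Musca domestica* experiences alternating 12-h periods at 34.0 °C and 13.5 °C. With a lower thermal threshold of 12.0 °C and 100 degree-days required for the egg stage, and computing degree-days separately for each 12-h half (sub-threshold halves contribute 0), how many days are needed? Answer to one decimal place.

8.5 days

Day half: max(0, 34.0 − 12.0) × 0.5 = 22.0 × 0.5 = 11.00 DD.
Night half: max(0, 13.5 − 12.0) × 0.5 = 1.5 × 0.5 = 0.75 DD.
Per 24 h: 11.75 DD/day.
Duration = 100 / 11.75 = 8.511 ≈ 8.5 days.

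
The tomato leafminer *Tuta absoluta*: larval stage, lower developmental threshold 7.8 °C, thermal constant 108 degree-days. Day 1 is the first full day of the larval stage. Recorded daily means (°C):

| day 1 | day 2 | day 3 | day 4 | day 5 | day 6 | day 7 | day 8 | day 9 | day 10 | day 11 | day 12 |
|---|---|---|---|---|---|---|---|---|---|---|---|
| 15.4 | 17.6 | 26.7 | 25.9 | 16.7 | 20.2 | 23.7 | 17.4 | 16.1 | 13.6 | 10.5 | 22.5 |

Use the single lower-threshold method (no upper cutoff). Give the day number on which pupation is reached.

day 9

Daily DD above 7.8 °C: 7.6, 9.8, 18.9, 18.1, 8.9, 12.4, 15.9, 9.6, 8.3, 5.8, 2.7, 14.7.
Cumulative: 7.6, 17.4, 36.3, 54.4, 63.3, 75.7, 91.6, 101.2, 109.5, 115.3, 118.0, 132.7.
The total first reaches 108 DD on day 9.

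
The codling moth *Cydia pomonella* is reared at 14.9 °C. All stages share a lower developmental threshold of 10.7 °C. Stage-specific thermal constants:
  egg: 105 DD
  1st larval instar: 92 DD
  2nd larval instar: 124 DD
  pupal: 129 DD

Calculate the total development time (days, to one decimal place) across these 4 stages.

107.1 days

Daily accumulation at 14.9 °C = 14.9 − 10.7 = 4.2 DD/day.
Total K = 105 + 92 + 124 + 129 = 450 DD.
Total duration = 450 / 4.2 = 107.143 ≈ 107.1 days.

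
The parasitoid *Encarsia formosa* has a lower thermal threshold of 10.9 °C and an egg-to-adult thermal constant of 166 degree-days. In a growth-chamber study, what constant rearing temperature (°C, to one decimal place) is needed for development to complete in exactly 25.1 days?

17.5 °C

Required daily accumulation = 166 / 25.1 = 6.614 DD/day.
T = T_base + 6.614 = 10.9 + 6.614 = 17.514 ≈ 17.5 °C.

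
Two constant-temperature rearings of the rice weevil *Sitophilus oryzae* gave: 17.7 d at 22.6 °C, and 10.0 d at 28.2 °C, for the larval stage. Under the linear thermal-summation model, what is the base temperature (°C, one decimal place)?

Equal thermal constants: D₁(T₁ − T_b) = D₂(T₂ − T_b).
17.7·(22.6 − T_b) = 10.0·(28.2 − T_b)
T_b = (17.7·22.6 − 10.0·28.2) / (17.7 − 10.0) = 118.02 / 7.7 = 15.327 °C ≈ 15.3 °C.

15.3 °C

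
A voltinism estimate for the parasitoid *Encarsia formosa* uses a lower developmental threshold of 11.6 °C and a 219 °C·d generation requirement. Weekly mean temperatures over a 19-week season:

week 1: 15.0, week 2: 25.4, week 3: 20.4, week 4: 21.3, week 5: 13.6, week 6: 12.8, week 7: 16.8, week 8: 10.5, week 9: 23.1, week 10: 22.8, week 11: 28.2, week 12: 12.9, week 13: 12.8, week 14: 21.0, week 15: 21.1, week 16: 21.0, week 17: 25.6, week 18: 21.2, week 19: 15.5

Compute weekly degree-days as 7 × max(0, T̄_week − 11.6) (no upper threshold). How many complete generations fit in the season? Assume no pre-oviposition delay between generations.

Weekly DD (7 × max(0, T̄ − 11.6)): 23.8, 96.6, 61.6, 67.9, 14.0, 8.4, 36.4, 0.0, 80.5, 78.4, 116.2, 9.1, 8.4, 65.8, 66.5, 65.8, 98.0, 67.2, 27.3.
Season total = 991.9 DD.
Complete generations = ⌊991.9 / 219⌋ = 4.

4 generations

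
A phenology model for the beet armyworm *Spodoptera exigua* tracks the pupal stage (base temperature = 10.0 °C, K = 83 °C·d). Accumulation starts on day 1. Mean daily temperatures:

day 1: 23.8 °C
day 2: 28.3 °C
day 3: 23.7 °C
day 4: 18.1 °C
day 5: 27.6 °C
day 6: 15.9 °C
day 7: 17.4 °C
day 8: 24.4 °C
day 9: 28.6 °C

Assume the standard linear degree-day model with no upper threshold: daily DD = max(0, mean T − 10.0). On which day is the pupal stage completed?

day 7

Daily DD above 10.0 °C: 13.8, 18.3, 13.7, 8.1, 17.6, 5.9, 7.4, 14.4, 18.6.
Cumulative: 13.8, 32.1, 45.8, 53.9, 71.5, 77.4, 84.8, 99.2, 117.8.
The total first reaches 83 DD on day 7.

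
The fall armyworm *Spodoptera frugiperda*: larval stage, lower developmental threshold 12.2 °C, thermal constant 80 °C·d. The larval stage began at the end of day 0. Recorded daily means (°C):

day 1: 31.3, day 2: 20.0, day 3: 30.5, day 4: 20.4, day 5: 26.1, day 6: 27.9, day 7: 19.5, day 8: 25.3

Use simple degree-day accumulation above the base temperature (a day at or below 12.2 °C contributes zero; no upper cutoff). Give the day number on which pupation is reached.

Daily DD above 12.2 °C: 19.1, 7.8, 18.3, 8.2, 13.9, 15.7, 7.3, 13.1.
Cumulative: 19.1, 26.9, 45.2, 53.4, 67.3, 83.0, 90.3, 103.4.
The total first reaches 80 DD on day 6.

day 6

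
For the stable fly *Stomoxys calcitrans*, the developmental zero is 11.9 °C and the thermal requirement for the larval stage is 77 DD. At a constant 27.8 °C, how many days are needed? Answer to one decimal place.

Daily accumulation = 27.8 − 11.9 = 15.9 DD/day.
Duration = 77 / 15.9 = 4.843 ≈ 4.8 days.

4.8 days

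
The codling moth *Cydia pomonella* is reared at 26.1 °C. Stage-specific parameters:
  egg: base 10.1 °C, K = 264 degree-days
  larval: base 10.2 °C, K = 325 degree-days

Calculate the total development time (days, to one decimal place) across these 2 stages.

egg: 264 / (26.1 − 10.1) = 264 / 16.0 = 16.500 d.
larval: 325 / (26.1 − 10.2) = 325 / 15.9 = 20.440 d.
Sum = 36.940 ≈ 36.9 days.

36.9 days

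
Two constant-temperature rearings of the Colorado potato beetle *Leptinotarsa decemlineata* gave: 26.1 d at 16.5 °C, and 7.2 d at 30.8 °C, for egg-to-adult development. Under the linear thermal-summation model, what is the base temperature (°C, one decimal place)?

11.1 °C

Under the model K = D·(T − T_b), so D₁·(T₁ − T_b) = D₂·(T₂ − T_b).
26.1·(16.5 − T_b) = 7.2·(30.8 − T_b)
T_b = (26.1·16.5 − 7.2·30.8) / (26.1 − 7.2) = 208.89 / 18.9 = 11.052 °C ≈ 11.1 °C.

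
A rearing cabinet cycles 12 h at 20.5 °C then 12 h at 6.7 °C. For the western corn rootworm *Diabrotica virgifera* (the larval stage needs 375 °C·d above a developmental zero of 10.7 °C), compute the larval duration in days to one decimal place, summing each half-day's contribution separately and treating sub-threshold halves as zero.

Day half: max(0, 20.5 − 10.7) × 0.5 = 9.8 × 0.5 = 4.90 DD.
Night half: max(0, 6.7 − 10.7) × 0.5 = 0.0 × 0.5 = 0.00 DD.
Per 24 h: 4.90 DD/day.
Duration = 375 / 4.90 = 76.531 ≈ 76.5 days.

76.5 days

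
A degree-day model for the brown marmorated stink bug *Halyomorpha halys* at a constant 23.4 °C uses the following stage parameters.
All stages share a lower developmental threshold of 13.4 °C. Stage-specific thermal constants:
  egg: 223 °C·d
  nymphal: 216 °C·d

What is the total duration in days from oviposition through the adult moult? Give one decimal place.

Daily accumulation at 23.4 °C = 23.4 − 13.4 = 10.0 DD/day.
Total K = 223 + 216 = 439 DD.
Total duration = 439 / 10.0 = 43.900 ≈ 43.9 days.

43.9 days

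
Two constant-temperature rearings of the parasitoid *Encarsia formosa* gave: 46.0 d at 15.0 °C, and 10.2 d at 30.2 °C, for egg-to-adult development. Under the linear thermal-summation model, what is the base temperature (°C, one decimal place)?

Linear rate model ⇒ the product D·(T − T_b) is constant across temperatures.
46.0·(15.0 − T_b) = 10.2·(30.2 − T_b)
T_b = (46.0·15.0 − 10.2·30.2) / (46.0 − 10.2) = 381.96 / 35.8 = 10.669 °C ≈ 10.7 °C.

10.7 °C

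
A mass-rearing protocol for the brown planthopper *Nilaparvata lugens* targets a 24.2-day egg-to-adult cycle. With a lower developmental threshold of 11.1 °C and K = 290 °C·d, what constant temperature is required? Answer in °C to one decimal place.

Required daily accumulation = 290 / 24.2 = 11.983 DD/day.
T = T_base + 11.983 = 11.1 + 11.983 = 23.083 ≈ 23.1 °C.

23.1 °C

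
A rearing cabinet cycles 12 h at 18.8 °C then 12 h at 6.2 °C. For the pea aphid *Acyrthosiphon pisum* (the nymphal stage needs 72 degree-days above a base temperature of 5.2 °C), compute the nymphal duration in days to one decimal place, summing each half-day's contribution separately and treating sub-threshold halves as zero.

9.9 days

Day half: max(0, 18.8 − 5.2) × 0.5 = 13.6 × 0.5 = 6.80 DD.
Night half: max(0, 6.2 − 5.2) × 0.5 = 1.0 × 0.5 = 0.50 DD.
Per 24 h: 7.30 DD/day.
Duration = 72 / 7.30 = 9.863 ≈ 9.9 days.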